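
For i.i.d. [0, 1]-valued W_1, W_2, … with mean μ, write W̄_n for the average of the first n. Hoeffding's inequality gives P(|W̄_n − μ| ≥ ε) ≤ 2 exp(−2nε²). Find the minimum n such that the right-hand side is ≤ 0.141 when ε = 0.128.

Require 2·exp(−2nε²) ≤ 0.141, i.e. 2nε² ≥ ln(2/0.141) = 2.652143.
So n ≥ 2.652143 / (2·0.128²) = 80.937.
The smallest integer n is 81.

81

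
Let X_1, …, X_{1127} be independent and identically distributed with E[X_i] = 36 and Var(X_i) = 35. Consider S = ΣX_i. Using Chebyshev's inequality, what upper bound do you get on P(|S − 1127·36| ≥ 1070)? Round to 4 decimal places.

Var(S) = n·Var(X_i) = 1127·35 = 39445.
Chebyshev: P(|S − 1127·36| ≥ 1070) ≤ Var(S)/1070² = 39445/1144900 = 0.0345.

0.0345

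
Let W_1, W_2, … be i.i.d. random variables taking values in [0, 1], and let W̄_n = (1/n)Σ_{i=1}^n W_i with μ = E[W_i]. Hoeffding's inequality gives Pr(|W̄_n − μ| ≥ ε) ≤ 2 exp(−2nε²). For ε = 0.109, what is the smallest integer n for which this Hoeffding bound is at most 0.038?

167

Require 2·exp(−2nε²) ≤ 0.038, i.e. 2nε² ≥ ln(2/0.038) = 3.963316.
So n ≥ 3.963316 / (2·0.109²) = 166.792.
The smallest integer n is 167.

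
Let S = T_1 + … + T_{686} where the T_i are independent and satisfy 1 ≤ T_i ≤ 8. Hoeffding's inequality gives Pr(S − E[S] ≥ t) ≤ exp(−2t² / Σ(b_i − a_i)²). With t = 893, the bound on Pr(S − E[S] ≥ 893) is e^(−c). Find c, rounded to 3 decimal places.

Σ(b_i − a_i)² = 686·(7)² = 33614.
c = 2t²/33614 = 2·893²/33614 = 47.4474.

47.447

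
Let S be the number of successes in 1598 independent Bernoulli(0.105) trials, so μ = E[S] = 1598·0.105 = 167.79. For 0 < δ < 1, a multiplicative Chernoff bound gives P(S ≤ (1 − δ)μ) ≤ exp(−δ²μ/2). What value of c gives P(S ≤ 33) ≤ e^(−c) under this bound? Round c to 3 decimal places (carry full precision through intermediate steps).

54.140

Write 33 = (1 − δ)μ, so δ = 1 − 33/167.79 = 0.8033256…
Then the exponent is δ²μ/2 = (μ − 33)²/(2μ) = 54.140128.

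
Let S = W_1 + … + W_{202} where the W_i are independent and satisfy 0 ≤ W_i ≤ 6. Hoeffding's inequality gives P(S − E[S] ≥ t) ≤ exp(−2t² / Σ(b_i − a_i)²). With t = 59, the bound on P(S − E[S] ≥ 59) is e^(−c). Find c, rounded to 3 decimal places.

0.957

Σ(b_i − a_i)² = 202·(6)² = 7272.
c = 2t²/7272 = 2·59²/7272 = 0.9574.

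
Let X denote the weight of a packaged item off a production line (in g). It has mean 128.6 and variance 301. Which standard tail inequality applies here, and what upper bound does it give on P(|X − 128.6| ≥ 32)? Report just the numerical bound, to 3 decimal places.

Mean and variance are known, so Chebyshev's inequality applies.
Chebyshev: P(|X − μ| ≥ t) ≤ Var(X)/t².
Bound = 301 / 1024 = 0.2939.

0.294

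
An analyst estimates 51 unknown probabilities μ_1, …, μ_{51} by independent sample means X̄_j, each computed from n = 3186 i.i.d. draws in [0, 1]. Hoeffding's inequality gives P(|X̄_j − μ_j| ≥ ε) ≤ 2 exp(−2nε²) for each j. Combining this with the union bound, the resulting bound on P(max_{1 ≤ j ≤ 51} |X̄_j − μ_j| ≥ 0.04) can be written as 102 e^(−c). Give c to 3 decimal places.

10.195

Union bound over the 51 events: P(max_{1 ≤ j ≤ 51} |X̄_j − μ_j| ≥ 0.04) ≤ 51·2·exp(−2nε²) = 102 exp(−2·3186·0.04²).
So c = 2·3186·0.04² = 10.1952.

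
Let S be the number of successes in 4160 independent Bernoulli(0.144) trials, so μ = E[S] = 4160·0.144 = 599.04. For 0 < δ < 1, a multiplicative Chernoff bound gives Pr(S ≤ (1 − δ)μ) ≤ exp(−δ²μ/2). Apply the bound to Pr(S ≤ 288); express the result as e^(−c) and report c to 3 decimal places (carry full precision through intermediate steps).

Write 288 = (1 − δ)μ, so δ = 1 − 288/599.04 = 0.5192308…
Then the exponent is δ²μ/2 = (μ − 288)²/(2μ) = 80.750769.

80.751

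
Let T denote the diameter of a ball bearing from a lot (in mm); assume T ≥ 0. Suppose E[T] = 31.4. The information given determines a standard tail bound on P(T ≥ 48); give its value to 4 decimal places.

Only the mean of a non-negative variable is known, so Markov's inequality is the applicable tail bound.
Markov's inequality: for a non-negative random variable, P(T ≥ a) ≤ E[T]/a.
Here E[T] = 31.4 and a = 48, so the bound is 31.4/48 = 0.6542.

0.6542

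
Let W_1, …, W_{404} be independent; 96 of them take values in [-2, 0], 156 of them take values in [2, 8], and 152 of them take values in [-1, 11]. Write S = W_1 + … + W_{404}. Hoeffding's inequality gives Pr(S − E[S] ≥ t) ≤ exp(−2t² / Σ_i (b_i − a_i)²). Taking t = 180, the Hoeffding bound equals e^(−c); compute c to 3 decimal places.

2.324

Σ(b_i − a_i)² = 96·2² + 156·6² + 152·12² = 27888.
c = 2t² / 27888 = 2·180² / 27888 = 2.3236.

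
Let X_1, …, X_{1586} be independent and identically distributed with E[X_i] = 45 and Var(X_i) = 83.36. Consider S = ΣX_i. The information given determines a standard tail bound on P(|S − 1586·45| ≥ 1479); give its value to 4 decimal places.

0.0604

With mean and variance of each term known, Chebyshev's inequality bounds the deviation of the sum (or sample mean).
Var(S) = n·Var(X_i) = 1586·83.36 = 132208.96.
Chebyshev: P(|S − 1586·45| ≥ 1479) ≤ Var(S)/1479² = 132208.96/2187441 = 0.0604.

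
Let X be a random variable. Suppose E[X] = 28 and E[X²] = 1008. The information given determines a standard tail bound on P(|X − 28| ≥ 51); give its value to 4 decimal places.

The first two moments determine the variance, so Chebyshev's inequality is the sharpest standard bound available.
Var(X) = E[X²] − (E[X])² = 1008 − 784 = 224.
Chebyshev's inequality: P(|X − μ| ≥ t) ≤ Var(X)/t² = 224/2601 = 0.0861.

0.0861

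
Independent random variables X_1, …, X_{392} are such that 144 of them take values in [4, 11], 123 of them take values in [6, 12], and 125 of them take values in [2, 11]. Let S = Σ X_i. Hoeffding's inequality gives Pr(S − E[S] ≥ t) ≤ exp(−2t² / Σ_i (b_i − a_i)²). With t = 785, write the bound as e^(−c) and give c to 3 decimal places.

Σ(b_i − a_i)² = 144·7² + 123·6² + 125·9² = 21609.
c = 2t² / 21609 = 2·785² / 21609 = 57.0341.

57.034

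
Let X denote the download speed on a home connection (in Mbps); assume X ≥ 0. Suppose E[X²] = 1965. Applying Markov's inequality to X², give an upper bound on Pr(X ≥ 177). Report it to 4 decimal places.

Since X ≥ 0, the event {X ≥ 177} is the same as {X² ≥ 31329}.
Markov's inequality applied to X² gives Pr(X² ≥ 31329) ≤ E[X²]/31329 = 1965/31329 = 0.0627.

0.0627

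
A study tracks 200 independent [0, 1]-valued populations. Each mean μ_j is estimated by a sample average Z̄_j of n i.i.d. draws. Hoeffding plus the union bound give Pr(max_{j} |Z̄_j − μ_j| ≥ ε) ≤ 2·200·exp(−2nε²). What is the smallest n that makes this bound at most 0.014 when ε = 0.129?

309

Need 2·200·exp(−2nε²) ≤ 0.014, i.e. exp(−2nε²) ≤ 0.014/400.
So 2nε² ≥ ln(400/0.014) = 10.260162.
Hence n ≥ 10.260162/(2·0.129²) = 308.280.
The smallest integer n is 309.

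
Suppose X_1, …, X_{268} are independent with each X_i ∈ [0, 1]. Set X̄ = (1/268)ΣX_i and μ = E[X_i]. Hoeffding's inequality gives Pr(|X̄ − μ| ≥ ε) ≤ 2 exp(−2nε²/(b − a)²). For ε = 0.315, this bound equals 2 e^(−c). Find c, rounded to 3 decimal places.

53.185

c = 2nε²/(b − a)² = 2·268·0.315² / 1² = 53.1846.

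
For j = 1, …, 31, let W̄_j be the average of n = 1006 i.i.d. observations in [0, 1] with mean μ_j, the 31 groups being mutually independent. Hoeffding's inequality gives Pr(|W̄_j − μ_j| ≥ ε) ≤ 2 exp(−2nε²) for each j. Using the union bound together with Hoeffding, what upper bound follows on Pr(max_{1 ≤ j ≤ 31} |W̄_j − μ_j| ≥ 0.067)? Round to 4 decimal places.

Per-experiment Hoeffding bound: 2·exp(−2·1006·0.067²) = 2·exp(−9.03187) = 0.00023908.
Union bound over 31 events: 31·0.00023908 = 0.00741.

0.0074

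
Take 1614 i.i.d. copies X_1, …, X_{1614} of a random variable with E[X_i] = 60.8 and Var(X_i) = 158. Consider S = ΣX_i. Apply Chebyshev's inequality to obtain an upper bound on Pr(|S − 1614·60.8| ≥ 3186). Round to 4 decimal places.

0.0251

Var(S) = n·Var(X_i) = 1614·158 = 255012.
Chebyshev: Pr(|S − 1614·60.8| ≥ 3186) ≤ Var(S)/3186² = 255012/10150596 = 0.0251.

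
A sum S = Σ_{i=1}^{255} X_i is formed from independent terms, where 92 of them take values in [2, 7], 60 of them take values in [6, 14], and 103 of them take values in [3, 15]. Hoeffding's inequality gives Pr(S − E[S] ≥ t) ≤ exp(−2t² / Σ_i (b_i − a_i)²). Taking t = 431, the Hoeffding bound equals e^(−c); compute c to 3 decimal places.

Σ(b_i − a_i)² = 92·5² + 60·8² + 103·12² = 20972.
c = 2t² / 20972 = 2·431² / 20972 = 17.7151.

17.715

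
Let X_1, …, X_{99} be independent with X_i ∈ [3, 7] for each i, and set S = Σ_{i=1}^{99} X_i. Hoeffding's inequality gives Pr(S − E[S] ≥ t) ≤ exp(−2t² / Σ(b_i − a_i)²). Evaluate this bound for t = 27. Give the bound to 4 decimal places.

Σ(b_i − a_i)² = 99·(4)² = 1584.
Exponent = 2·27²/1584 = 0.9205.
Bound = exp(−0.9205) = 0.39834.

0.3983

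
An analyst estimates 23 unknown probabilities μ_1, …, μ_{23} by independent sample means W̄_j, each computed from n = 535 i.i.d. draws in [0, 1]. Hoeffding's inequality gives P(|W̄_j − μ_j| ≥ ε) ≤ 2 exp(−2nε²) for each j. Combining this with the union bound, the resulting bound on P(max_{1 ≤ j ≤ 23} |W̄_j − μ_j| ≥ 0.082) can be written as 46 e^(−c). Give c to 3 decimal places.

Union bound over the 23 events: P(max_{1 ≤ j ≤ 23} |W̄_j − μ_j| ≥ 0.082) ≤ 23·2·exp(−2nε²) = 46 exp(−2·535·0.082²).
So c = 2·535·0.082² = 7.1947.

7.195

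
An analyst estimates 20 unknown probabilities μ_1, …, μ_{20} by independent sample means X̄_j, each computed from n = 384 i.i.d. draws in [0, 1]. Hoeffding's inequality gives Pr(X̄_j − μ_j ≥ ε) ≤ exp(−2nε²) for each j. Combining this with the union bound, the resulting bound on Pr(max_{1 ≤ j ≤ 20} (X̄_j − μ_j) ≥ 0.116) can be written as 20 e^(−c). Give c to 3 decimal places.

10.334

Union bound over the 20 events: Pr(max_{1 ≤ j ≤ 20} (X̄_j − μ_j) ≥ 0.116) ≤ 20·exp(−2nε²) = 20 exp(−2·384·0.116²).
So c = 2·384·0.116² = 10.3342.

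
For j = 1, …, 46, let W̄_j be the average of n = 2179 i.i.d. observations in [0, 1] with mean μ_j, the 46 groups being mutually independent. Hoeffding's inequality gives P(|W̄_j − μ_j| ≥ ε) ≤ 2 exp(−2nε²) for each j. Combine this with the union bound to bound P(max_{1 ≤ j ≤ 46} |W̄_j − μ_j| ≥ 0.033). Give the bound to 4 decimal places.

Per-experiment Hoeffding bound: 2·exp(−2·2179·0.033²) = 2·exp(−4.74586) = 0.017375.
Union bound over 46 events: 46·0.017375 = 0.79926.

0.7993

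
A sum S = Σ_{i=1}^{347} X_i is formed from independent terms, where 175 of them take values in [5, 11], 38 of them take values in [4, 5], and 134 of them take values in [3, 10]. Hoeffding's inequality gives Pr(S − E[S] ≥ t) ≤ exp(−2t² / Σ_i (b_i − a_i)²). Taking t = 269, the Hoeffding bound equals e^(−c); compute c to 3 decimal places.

11.215

Σ(b_i − a_i)² = 175·6² + 38·1² + 134·7² = 12904.
c = 2t² / 12904 = 2·269² / 12904 = 11.2153.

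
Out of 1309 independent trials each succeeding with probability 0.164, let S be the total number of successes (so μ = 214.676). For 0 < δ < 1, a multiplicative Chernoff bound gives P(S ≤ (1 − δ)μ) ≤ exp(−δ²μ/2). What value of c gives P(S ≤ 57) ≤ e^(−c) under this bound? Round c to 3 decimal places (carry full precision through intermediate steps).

Write 57 = (1 − δ)μ, so δ = 1 − 57/214.676 = 0.7344836…
Then the exponent is δ²μ/2 = (μ − 57)²/(2μ) = 57.905218.

57.905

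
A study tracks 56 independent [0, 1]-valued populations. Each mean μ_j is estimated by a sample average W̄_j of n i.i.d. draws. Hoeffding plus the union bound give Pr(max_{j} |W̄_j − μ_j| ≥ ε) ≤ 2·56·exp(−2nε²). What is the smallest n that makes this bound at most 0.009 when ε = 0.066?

Need 2·56·exp(−2nε²) ≤ 0.009, i.e. exp(−2nε²) ≤ 0.009/112.
So 2nε² ≥ ln(112/0.009) = 9.429030.
Hence n ≥ 9.429030/(2·0.066²) = 1082.304.
The smallest integer n is 1083.

1083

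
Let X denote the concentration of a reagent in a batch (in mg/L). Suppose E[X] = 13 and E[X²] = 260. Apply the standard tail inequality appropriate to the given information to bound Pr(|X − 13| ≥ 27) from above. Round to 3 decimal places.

0.125

The first two moments determine the variance, so Chebyshev's inequality is the sharpest standard bound available.
Var(X) = E[X²] − (E[X])² = 260 − 169 = 91.
Chebyshev's inequality: Pr(|X − μ| ≥ t) ≤ Var(X)/t² = 91/729 = 0.1248.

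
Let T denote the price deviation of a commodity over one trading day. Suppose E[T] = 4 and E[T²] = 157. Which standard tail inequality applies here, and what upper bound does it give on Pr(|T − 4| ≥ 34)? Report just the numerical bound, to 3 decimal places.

The first two moments determine the variance, so Chebyshev's inequality is the sharpest standard bound available.
Var(T) = E[T²] − (E[T])² = 157 − 16 = 141.
Chebyshev's inequality: Pr(|T − μ| ≥ t) ≤ Var(T)/t² = 141/1156 = 0.1220.

0.122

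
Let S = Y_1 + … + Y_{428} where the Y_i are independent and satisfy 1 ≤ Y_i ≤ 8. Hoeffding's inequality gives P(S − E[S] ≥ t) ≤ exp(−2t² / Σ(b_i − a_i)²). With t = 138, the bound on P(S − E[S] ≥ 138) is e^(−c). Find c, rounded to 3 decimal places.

Σ(b_i − a_i)² = 428·(7)² = 20972.
c = 2t²/20972 = 2·138²/20972 = 1.8161.

1.816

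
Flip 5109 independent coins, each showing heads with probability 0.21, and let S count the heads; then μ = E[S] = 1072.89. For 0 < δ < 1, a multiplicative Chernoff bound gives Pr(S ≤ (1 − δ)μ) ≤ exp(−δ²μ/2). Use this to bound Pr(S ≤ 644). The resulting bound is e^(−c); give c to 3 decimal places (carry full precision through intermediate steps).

85.725

Write 644 = (1 − δ)μ, so δ = 1 − 644/1072.89 = 0.3997521…
Then the exponent is δ²μ/2 = (μ − 644)²/(2μ) = 85.724833.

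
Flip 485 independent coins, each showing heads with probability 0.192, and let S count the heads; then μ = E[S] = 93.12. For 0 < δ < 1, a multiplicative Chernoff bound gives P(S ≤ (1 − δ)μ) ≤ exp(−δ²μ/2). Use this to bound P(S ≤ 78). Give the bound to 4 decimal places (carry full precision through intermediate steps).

Write 78 = (1 − δ)μ, so δ = 1 − 78/93.12 = 0.1623711…
Then the exponent is δ²μ/2 = (μ − 78)²/(2μ) = 1.227526.
Bound = exp(−1.227526) = 0.29302.

0.2930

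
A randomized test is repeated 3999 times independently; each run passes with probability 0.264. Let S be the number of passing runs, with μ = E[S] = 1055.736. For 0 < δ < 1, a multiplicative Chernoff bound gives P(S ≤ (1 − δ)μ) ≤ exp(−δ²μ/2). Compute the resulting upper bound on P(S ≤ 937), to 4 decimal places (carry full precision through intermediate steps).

0.0013

Write 937 = (1 − δ)μ, so δ = 1 − 937/1055.736 = 0.1124675…
Then the exponent is δ²μ/2 = (μ − 937)²/(2μ) = 6.676971.
Bound = exp(−6.676971) = 0.00126.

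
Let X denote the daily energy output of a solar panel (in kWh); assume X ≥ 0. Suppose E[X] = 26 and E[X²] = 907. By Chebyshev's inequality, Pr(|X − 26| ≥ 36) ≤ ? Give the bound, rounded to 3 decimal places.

Var(X) = E[X²] − (E[X])² = 907 − 676 = 231.
Chebyshev's inequality: Pr(|X − μ| ≥ t) ≤ Var(X)/t² = 231/1296 = 0.1782.

0.178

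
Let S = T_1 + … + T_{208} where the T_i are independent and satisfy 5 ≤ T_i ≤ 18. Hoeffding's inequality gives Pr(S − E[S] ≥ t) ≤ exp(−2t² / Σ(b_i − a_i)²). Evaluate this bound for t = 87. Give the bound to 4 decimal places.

0.6501

Σ(b_i − a_i)² = 208·(13)² = 35152.
Exponent = 2·87²/35152 = 0.4306.
Bound = exp(−0.4306) = 0.65009.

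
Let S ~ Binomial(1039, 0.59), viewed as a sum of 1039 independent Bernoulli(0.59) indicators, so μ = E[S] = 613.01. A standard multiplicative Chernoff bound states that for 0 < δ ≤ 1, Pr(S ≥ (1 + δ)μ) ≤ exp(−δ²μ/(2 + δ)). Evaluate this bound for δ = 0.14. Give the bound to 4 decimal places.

Exponent = δ²μ/(2 + δ) = 0.14²·613.01/2.14 = 5.6145.
Bound = exp(−5.6145) = 0.00364.

0.0036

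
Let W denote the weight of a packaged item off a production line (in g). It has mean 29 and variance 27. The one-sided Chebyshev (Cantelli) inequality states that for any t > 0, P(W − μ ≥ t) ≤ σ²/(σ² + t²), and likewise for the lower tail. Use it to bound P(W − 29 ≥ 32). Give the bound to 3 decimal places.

0.026

Here σ² = 27 and t = 32, so σ² + t² = 1051.
Cantelli's bound: 27/1051 = 0.0257.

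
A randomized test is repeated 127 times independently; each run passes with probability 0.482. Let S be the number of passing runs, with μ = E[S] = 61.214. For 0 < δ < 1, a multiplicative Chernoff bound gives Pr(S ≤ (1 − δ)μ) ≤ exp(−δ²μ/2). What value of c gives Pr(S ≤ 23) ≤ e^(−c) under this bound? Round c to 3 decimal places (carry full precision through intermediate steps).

Write 23 = (1 − δ)μ, so δ = 1 − 23/61.214 = 0.624269…
Then the exponent is δ²μ/2 = (μ − 23)²/(2μ) = 11.927907.

11.928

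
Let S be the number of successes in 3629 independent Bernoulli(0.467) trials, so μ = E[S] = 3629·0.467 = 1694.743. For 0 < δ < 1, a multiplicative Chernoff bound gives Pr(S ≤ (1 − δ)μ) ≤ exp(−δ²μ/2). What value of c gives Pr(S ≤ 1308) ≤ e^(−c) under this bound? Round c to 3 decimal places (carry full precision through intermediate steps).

Write 1308 = (1 − δ)μ, so δ = 1 − 1308/1694.743 = 0.2282016…
Then the exponent is δ²μ/2 = (μ − 1308)²/(2μ) = 44.127678.

44.128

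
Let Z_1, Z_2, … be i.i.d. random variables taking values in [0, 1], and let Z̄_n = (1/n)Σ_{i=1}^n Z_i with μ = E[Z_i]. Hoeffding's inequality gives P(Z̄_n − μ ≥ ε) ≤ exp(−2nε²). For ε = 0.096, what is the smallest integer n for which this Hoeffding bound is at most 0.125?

113

Require exp(−2nε²) ≤ 0.125, i.e. 2nε² ≥ ln(1/0.125) = 2.079442.
So n ≥ 2.079442 / (2·0.096²) = 112.817.
The smallest integer n is 113.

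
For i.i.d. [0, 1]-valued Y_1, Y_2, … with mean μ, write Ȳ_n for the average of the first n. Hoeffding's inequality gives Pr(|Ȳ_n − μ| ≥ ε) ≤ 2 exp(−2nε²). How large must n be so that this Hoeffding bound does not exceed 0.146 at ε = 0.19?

Require 2·exp(−2nε²) ≤ 0.146, i.e. 2nε² ≥ ln(2/0.146) = 2.617296.
So n ≥ 2.617296 / (2·0.19²) = 36.251.
The smallest integer n is 37.

37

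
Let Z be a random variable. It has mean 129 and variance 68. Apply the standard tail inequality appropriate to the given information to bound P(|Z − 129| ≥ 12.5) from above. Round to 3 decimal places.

Mean and variance are known, so Chebyshev's inequality applies.
Chebyshev: P(|Z − μ| ≥ t) ≤ Var(Z)/t².
Bound = 68 / 156.25 = 0.4352.

0.435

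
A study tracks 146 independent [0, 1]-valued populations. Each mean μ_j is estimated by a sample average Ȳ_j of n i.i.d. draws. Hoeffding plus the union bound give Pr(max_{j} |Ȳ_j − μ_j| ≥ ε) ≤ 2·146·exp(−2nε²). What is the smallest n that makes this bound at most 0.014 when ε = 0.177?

Need 2·146·exp(−2nε²) ≤ 0.014, i.e. exp(−2nε²) ≤ 0.014/292.
So 2nε² ≥ ln(292/0.014) = 9.945452.
Hence n ≥ 9.945452/(2·0.177²) = 158.726.
The smallest integer n is 159.

159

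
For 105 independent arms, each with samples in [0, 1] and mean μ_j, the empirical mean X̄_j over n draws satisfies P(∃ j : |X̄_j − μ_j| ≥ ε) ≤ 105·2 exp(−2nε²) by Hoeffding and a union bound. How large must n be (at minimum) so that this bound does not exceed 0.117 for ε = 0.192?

Need 2·105·exp(−2nε²) ≤ 0.117, i.e. exp(−2nε²) ≤ 0.117/210.
So 2nε² ≥ ln(210/0.117) = 7.492689.
Hence n ≥ 7.492689/(2·0.192²) = 101.626.
The smallest integer n is 102.

102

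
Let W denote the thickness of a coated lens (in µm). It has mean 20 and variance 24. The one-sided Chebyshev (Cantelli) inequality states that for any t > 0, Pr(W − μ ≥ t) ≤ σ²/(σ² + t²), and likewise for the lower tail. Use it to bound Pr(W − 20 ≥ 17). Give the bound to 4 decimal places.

Here σ² = 24 and t = 17, so σ² + t² = 313.
Cantelli's bound: 24/313 = 0.0767.

0.0767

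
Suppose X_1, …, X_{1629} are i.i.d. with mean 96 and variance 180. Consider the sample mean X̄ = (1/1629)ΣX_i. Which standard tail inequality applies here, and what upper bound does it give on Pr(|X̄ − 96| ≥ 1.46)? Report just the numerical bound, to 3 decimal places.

0.052

With mean and variance of each term known, Chebyshev's inequality bounds the deviation of the sum (or sample mean).
Var(X̄) = Var(X_i)/n = 180/1629 = 0.1105.
Chebyshev: Pr(|X̄ − 96| ≥ 1.46) ≤ Var(X̄)/(1.46)² = 180/(1629·1.46²) = 0.0518.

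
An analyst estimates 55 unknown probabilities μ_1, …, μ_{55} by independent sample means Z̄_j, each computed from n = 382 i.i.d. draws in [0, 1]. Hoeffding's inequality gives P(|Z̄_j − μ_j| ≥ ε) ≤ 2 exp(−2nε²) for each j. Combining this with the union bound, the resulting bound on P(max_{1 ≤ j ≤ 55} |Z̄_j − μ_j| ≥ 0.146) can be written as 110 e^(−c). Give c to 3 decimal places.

16.285

Union bound over the 55 events: P(max_{1 ≤ j ≤ 55} |Z̄_j − μ_j| ≥ 0.146) ≤ 55·2·exp(−2nε²) = 110 exp(−2·382·0.146²).
So c = 2·382·0.146² = 16.2854.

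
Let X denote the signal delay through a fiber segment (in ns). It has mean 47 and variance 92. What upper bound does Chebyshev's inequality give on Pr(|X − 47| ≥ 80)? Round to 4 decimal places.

0.0144

Chebyshev: Pr(|X − μ| ≥ t) ≤ Var(X)/t².
Bound = 92 / 6400 = 0.0144.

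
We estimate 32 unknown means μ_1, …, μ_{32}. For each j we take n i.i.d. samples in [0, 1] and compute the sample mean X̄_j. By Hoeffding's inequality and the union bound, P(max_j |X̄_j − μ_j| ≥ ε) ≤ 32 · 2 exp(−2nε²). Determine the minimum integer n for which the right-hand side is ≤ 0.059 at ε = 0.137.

187

Need 2·32·exp(−2nε²) ≤ 0.059, i.e. exp(−2nε²) ≤ 0.059/64.
So 2nε² ≥ ln(64/0.059) = 6.989101.
Hence n ≥ 6.989101/(2·0.137²) = 186.187.
The smallest integer n is 187.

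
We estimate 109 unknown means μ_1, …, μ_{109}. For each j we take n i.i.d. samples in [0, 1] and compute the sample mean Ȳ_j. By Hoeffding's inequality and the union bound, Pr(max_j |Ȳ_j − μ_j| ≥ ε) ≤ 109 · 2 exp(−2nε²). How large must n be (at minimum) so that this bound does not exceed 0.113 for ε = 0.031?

Need 2·109·exp(−2nε²) ≤ 0.113, i.e. exp(−2nε²) ≤ 0.113/218.
So 2nε² ≥ ln(218/0.113) = 7.564863.
Hence n ≥ 7.564863/(2·0.031²) = 3935.933.
The smallest integer n is 3936.

3936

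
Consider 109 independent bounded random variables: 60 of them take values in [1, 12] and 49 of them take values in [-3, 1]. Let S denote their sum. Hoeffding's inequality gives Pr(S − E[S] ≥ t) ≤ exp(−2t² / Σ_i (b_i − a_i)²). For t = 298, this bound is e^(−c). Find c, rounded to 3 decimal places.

Σ(b_i − a_i)² = 60·11² + 49·4² = 8044.
c = 2t² / 8044 = 2·298² / 8044 = 22.0796.

22.080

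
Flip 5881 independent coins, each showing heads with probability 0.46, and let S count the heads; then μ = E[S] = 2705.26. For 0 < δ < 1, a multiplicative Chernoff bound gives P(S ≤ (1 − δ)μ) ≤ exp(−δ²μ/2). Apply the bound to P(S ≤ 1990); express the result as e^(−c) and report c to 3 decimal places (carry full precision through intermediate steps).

Write 1990 = (1 − δ)μ, so δ = 1 − 1990/2705.26 = 0.264396…
Then the exponent is δ²μ/2 = (μ − 1990)²/(2μ) = 94.555952.

94.556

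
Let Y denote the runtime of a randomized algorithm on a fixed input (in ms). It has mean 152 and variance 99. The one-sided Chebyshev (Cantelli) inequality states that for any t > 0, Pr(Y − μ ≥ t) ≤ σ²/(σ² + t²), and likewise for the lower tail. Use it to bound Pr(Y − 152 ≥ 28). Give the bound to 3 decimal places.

0.112

Here σ² = 99 and t = 28, so σ² + t² = 883.
Cantelli's bound: 99/883 = 0.1121.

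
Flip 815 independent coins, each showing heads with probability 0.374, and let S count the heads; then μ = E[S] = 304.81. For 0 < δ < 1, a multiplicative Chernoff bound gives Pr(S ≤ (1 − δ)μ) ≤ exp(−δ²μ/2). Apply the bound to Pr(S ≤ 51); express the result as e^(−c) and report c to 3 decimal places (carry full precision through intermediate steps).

Write 51 = (1 − δ)μ, so δ = 1 − 51/304.81 = 0.8326827…
Then the exponent is δ²μ/2 = (μ − 51)²/(2μ) = 105.671592.

105.672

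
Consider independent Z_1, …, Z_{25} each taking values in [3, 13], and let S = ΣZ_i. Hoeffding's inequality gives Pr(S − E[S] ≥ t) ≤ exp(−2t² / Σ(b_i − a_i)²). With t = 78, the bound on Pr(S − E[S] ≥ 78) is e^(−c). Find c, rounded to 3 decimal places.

4.867

Σ(b_i − a_i)² = 25·(10)² = 2500.
c = 2t²/2500 = 2·78²/2500 = 4.8672.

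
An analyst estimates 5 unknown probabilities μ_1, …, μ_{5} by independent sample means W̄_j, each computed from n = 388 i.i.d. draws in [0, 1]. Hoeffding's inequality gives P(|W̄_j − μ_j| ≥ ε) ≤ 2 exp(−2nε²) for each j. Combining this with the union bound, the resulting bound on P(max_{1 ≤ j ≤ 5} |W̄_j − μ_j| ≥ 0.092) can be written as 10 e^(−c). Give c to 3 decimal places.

Union bound over the 5 events: P(max_{1 ≤ j ≤ 5} |W̄_j − μ_j| ≥ 0.092) ≤ 5·2·exp(−2nε²) = 10 exp(−2·388·0.092²).
So c = 2·388·0.092² = 6.5681.

6.568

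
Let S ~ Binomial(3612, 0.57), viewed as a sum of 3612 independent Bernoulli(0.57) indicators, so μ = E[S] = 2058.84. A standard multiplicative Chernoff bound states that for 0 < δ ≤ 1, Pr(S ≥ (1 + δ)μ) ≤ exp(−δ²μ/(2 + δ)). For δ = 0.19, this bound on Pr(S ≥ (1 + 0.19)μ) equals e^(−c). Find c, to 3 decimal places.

c = δ²μ/(2 + δ) = 0.19²·2058.84/(2 + 0.19) = 33.9380.

33.938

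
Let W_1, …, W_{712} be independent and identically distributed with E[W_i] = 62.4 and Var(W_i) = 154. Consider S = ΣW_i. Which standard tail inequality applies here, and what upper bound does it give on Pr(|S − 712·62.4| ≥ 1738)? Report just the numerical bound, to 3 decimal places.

With mean and variance of each term known, Chebyshev's inequality bounds the deviation of the sum (or sample mean).
Var(S) = n·Var(W_i) = 712·154 = 109648.
Chebyshev: Pr(|S − 712·62.4| ≥ 1738) ≤ Var(S)/1738² = 109648/3020644 = 0.0363.

0.036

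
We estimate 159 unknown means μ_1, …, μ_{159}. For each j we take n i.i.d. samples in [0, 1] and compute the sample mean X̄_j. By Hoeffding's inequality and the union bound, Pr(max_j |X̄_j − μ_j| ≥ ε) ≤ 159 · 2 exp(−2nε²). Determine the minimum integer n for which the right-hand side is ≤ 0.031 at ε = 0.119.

327

Need 2·159·exp(−2nε²) ≤ 0.031, i.e. exp(−2nε²) ≤ 0.031/318.
So 2nε² ≥ ln(318/0.031) = 9.235819.
Hence n ≥ 9.235819/(2·0.119²) = 326.101.
The smallest integer n is 327.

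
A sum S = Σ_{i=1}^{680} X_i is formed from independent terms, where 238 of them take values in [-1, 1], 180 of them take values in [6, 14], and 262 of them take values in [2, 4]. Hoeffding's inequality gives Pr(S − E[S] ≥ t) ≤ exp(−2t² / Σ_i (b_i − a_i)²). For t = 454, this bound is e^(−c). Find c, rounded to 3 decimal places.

30.491

Σ(b_i − a_i)² = 238·2² + 180·8² + 262·2² = 13520.
c = 2t² / 13520 = 2·454² / 13520 = 30.4905.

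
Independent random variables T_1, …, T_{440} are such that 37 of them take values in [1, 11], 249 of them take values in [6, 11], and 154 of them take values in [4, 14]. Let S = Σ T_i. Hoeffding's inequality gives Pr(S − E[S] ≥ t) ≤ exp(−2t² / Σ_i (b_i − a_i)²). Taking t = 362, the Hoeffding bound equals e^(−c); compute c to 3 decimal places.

Σ(b_i − a_i)² = 37·10² + 249·5² + 154·10² = 25325.
c = 2t² / 25325 = 2·362² / 25325 = 10.3490.

10.349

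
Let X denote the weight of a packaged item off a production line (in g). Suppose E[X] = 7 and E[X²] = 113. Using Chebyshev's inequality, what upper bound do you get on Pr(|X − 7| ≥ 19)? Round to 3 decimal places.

0.177

Var(X) = E[X²] − (E[X])² = 113 − 49 = 64.
Chebyshev's inequality: Pr(|X − μ| ≥ t) ≤ Var(X)/t² = 64/361 = 0.1773.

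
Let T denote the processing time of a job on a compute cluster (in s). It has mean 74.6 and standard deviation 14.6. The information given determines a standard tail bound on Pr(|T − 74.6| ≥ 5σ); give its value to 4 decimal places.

Mean and variance are known, so Chebyshev's inequality applies.
Chebyshev: Pr(|T − μ| ≥ t) ≤ Var(T)/t².
Var(T) = σ² = 14.6² = 213.16.
t = 5·14.6 = 73.
Bound = 213.16 / 5329 = 0.0400.

0.0400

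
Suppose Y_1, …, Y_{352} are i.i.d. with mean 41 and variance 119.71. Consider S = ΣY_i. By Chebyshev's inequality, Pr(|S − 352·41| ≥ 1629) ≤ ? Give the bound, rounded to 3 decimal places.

Var(S) = n·Var(Y_i) = 352·119.71 = 42137.92.
Chebyshev: Pr(|S − 352·41| ≥ 1629) ≤ Var(S)/1629² = 42137.92/2653641 = 0.0159.

0.016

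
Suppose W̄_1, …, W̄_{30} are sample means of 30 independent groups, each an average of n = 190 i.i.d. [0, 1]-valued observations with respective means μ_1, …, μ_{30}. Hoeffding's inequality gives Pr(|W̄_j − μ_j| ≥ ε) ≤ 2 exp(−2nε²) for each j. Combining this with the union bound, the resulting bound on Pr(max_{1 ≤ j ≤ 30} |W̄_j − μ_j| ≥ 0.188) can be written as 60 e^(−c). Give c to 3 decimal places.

13.431

Union bound over the 30 events: Pr(max_{1 ≤ j ≤ 30} |W̄_j − μ_j| ≥ 0.188) ≤ 30·2·exp(−2nε²) = 60 exp(−2·190·0.188²).
So c = 2·190·0.188² = 13.4307.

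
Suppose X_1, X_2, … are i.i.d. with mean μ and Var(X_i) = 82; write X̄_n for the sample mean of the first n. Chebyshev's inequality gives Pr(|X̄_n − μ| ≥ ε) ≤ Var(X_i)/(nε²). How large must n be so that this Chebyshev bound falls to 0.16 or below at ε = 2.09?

118

Require 82/(n·2.09²) ≤ 0.16, i.e. n ≥ 82/(0.16·2.09²) = 117.328.
The smallest integer n is 118.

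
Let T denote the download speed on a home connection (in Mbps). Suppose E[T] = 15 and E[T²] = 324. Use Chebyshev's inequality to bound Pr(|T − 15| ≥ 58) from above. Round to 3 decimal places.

0.029

Var(T) = E[T²] − (E[T])² = 324 − 225 = 99.
Chebyshev's inequality: Pr(|T − μ| ≥ t) ≤ Var(T)/t² = 99/3364 = 0.0294.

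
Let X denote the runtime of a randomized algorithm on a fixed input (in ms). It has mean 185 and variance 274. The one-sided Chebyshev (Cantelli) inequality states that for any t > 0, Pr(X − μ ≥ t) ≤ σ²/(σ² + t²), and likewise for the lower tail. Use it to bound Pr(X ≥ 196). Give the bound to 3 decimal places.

0.694

Here σ² = 274 and t = 11, so σ² + t² = 395.
Cantelli's bound: 274/395 = 0.6937.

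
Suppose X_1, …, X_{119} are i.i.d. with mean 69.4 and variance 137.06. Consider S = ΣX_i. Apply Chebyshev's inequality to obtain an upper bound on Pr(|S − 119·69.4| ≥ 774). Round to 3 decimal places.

0.027

Var(S) = n·Var(X_i) = 119·137.06 = 16310.14.
Chebyshev: Pr(|S − 119·69.4| ≥ 774) ≤ Var(S)/774² = 16310.14/599076 = 0.0272.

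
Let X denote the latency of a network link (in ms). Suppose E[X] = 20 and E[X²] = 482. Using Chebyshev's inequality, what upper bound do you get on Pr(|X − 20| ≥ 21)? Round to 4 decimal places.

Var(X) = E[X²] − (E[X])² = 482 − 400 = 82.
Chebyshev's inequality: Pr(|X − μ| ≥ t) ≤ Var(X)/t² = 82/441 = 0.1859.

0.1859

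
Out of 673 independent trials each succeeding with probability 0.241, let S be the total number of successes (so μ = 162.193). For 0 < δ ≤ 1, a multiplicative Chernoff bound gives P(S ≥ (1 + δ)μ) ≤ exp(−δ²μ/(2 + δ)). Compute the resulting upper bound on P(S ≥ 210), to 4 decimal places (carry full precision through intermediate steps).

Write 210 = (1 + δ)μ, so δ = 210/162.193 − 1 = 0.2947538…
Then the exponent is δ²μ/(2 + δ) = (210 − μ)² / (μ·(2 + δ)) = 6.140656.
Bound = exp(−6.140656) = 0.00215.

0.0022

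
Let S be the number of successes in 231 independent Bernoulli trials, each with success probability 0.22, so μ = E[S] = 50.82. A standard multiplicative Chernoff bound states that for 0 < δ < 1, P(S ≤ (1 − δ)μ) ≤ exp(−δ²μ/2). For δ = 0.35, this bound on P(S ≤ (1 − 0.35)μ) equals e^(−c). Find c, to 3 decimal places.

c = δ²μ/2 = 0.35²·50.82/2 = 3.1127.

3.113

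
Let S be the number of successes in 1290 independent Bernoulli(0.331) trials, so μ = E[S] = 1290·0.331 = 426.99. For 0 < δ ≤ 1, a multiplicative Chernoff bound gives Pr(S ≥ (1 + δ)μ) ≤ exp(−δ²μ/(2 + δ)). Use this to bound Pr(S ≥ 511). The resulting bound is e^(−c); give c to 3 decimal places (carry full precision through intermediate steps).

Write 511 = (1 + δ)μ, so δ = 511/426.99 − 1 = 0.1967493…
Then the exponent is δ²μ/(2 + δ) = (511 − μ)² / (μ·(2 + δ)) = 7.524259.

7.524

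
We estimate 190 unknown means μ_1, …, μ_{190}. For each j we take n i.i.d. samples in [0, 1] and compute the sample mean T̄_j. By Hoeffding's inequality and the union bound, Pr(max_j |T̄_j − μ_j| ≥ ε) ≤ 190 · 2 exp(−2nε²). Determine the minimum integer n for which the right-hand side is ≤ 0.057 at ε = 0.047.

1993

Need 2·190·exp(−2nε²) ≤ 0.057, i.e. exp(−2nε²) ≤ 0.057/380.
So 2nε² ≥ ln(380/0.057) = 8.804875.
Hence n ≥ 8.804875/(2·0.047²) = 1992.955.
The smallest integer n is 1993.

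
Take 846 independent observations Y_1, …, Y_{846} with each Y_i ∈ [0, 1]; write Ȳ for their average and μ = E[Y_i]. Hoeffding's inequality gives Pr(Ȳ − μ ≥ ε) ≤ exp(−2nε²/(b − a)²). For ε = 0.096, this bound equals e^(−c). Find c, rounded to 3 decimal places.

15.593

c = 2nε²/(b − a)² = 2·846·0.096² / 1² = 15.5935.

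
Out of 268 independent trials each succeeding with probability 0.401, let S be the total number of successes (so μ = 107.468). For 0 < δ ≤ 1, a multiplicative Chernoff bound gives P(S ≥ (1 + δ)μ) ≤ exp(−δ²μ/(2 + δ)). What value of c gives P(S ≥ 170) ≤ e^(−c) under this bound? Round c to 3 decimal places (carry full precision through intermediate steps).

14.093

Write 170 = (1 + δ)μ, so δ = 170/107.468 − 1 = 0.5818662…
Then the exponent is δ²μ/(2 + δ) = (170 − μ)² / (μ·(2 + δ)) = 14.092620.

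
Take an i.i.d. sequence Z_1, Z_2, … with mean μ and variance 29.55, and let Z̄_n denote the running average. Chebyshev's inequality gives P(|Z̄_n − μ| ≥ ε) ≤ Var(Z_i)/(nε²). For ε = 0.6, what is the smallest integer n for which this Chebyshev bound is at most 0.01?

Require 29.55/(n·0.6²) ≤ 0.01, i.e. n ≥ 29.55/(0.01·0.6²) = 8208.333.
The smallest integer n is 8209.

8209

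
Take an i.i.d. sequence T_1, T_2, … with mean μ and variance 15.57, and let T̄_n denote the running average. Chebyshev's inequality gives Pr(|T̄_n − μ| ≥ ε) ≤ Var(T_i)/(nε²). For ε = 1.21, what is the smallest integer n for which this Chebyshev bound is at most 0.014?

760

Require 15.57/(n·1.21²) ≤ 0.014, i.e. n ≥ 15.57/(0.014·1.21²) = 759.609.
The smallest integer n is 760.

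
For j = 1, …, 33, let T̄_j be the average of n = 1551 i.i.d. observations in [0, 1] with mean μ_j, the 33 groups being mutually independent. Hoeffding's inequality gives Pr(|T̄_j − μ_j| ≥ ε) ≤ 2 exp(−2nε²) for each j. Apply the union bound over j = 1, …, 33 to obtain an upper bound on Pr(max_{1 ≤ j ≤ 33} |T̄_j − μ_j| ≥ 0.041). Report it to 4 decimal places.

Per-experiment Hoeffding bound: 2·exp(−2·1551·0.041²) = 2·exp(−5.21446) = 0.010875.
Union bound over 33 events: 33·0.010875 = 0.35887.

0.3589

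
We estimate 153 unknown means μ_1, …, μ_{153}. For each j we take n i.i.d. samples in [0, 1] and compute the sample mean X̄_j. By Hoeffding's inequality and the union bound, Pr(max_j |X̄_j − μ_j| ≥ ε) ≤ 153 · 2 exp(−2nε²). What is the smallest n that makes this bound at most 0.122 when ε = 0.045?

Need 2·153·exp(−2nε²) ≤ 0.122, i.e. exp(−2nε²) ≤ 0.122/306.
So 2nε² ≥ ln(306/0.122) = 7.827319.
Hence n ≥ 7.827319/(2·0.045²) = 1932.671.
The smallest integer n is 1933.

1933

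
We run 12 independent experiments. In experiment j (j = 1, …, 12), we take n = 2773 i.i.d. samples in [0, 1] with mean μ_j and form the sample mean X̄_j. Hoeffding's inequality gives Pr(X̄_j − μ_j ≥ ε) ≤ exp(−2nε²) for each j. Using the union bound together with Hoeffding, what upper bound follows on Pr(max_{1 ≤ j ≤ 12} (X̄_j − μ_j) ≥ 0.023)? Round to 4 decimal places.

0.6383

Per-experiment Hoeffding bound: exp(−2·2773·0.023²) = exp(−2.93383) = 0.053193.
Union bound over 12 events: 12·0.053193 = 0.63831.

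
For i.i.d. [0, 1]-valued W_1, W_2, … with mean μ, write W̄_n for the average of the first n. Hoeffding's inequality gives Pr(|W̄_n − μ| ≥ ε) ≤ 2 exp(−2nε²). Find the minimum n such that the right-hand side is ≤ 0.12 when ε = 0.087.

Require 2·exp(−2nε²) ≤ 0.12, i.e. 2nε² ≥ ln(2/0.12) = 2.813411.
So n ≥ 2.813411 / (2·0.087²) = 185.851.
The smallest integer n is 186.

186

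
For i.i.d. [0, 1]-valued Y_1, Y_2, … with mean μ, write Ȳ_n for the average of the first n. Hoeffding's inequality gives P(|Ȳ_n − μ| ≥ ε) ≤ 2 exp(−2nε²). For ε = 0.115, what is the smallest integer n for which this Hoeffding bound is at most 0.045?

144

Require 2·exp(−2nε²) ≤ 0.045, i.e. 2nε² ≥ ln(2/0.045) = 3.794240.
So n ≥ 3.794240 / (2·0.115²) = 143.450.
The smallest integer n is 144.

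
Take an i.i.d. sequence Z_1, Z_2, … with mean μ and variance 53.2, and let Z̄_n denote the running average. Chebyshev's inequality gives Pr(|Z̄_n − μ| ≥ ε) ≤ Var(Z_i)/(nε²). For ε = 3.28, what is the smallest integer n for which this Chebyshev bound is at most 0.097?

Require 53.2/(n·3.28²) ≤ 0.097, i.e. n ≥ 53.2/(0.097·3.28²) = 50.979.
The smallest integer n is 51.

51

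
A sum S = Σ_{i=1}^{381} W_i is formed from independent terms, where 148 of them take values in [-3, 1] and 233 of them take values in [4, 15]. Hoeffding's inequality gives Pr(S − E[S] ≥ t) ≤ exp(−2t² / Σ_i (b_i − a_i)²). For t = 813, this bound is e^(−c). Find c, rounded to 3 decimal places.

43.256

Σ(b_i − a_i)² = 148·4² + 233·11² = 30561.
c = 2t² / 30561 = 2·813² / 30561 = 43.2557.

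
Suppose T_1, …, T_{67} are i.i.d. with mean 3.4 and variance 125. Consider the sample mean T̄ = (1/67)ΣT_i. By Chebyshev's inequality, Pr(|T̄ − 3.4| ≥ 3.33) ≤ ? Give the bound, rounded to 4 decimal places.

Var(T̄) = Var(T_i)/n = 125/67 = 1.8657.
Chebyshev: Pr(|T̄ − 3.4| ≥ 3.33) ≤ Var(T̄)/(3.33)² = 125/(67·3.33²) = 0.1682.

0.1682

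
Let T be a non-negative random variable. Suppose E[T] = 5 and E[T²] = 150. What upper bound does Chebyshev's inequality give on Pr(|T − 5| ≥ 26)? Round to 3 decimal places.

0.185

Var(T) = E[T²] − (E[T])² = 150 − 25 = 125.
Chebyshev's inequality: Pr(|T − μ| ≥ t) ≤ Var(T)/t² = 125/676 = 0.1849.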